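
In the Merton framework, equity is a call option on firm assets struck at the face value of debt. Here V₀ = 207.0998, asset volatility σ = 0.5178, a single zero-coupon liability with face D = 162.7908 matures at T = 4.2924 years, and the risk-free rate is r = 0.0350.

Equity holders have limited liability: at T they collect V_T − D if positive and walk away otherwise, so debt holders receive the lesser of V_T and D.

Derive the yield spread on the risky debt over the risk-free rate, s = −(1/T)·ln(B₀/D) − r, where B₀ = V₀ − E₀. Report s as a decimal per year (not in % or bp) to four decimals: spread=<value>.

d₁ = [ln(V₀/D) + (r + σ²/2)T] / (σ√T)
   = [ln(207.0998/162.7908) + (0.0350 + 0.5·0.5178²)·4.2924] / (0.5178·√4.2924)
   = [0.240735 + 0.725666] / 1.072784 = 0.900835
d₂ = d₁ − σ√T = 0.900835 − 1.072784 = -0.171948
N(d₁) = 0.816162,  N(d₂) = 0.431739,  e^(−rT) = 0.860507
E₀ = V₀·N(d₁) − D·e^(−rT)·N(d₂)
   = 207.0998·0.816162 − 162.7908·0.860507·0.431739 = 108.547884
B₀ = V₀ − E₀ = 207.0998 − 108.547884 = 98.551916
spread = −(1/T)·ln(B₀/D) − r = −(1/4.2924)·ln(98.551916/162.7908) − 0.0350 = 0.08192351

spread=0.0819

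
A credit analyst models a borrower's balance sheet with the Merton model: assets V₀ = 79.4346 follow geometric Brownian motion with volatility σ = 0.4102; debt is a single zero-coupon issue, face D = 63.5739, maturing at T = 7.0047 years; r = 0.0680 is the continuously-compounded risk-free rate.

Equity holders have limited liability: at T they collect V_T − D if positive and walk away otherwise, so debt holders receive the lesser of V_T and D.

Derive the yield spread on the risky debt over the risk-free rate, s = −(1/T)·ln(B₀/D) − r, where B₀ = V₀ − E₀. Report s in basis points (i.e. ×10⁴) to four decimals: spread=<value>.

spread=360.2384

d₁ = [ln(V₀/D) + (r + σ²/2)T] / (σ√T)
   = [ln(79.4346/63.5739) + (0.0680 + 0.5·0.4102²)·7.0047] / (0.4102·√7.0047)
   = [0.222731 + 1.065639] / 1.085651 = 1.186725
d₂ = d₁ − σ√T = 1.186725 − 1.085651 = 0.101074
N(d₁) = 0.882332,  N(d₂) = 0.540254,  e^(−rT) = 0.621065
E₀ = V₀·N(d₁) − D·e^(−rT)·N(d₂)
   = 79.4346·0.882332 − 63.5739·0.621065·0.540254 = 48.756556
B₀ = V₀ − E₀ = 79.4346 − 48.756556 = 30.678044
spread = −(1/T)·ln(B₀/D) − r = −(1/7.0047)·ln(30.678044/63.5739) − 0.0680 = 0.03602384
in basis points: 0.03602384 × 10⁴ = 360.2384 bp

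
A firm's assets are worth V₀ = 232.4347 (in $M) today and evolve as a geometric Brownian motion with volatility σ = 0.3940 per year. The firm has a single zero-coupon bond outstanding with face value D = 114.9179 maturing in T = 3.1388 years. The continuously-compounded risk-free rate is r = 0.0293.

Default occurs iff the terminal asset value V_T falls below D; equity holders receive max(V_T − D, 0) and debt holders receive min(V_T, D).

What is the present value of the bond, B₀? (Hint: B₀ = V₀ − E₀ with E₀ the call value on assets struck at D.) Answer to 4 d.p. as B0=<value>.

B0=98.2007

d₁ = [ln(V₀/D) + (r + σ²/2)T] / (σ√T)
   = [ln(232.4347/114.9179) + (0.0293 + 0.5·0.3940²)·3.1388] / (0.3940·√3.1388)
   = [0.704391 + 0.335594] / 0.698036 = 1.489873
d₂ = d₁ − σ√T = 1.489873 − 0.698036 = 0.791837
N(d₁) = 0.931871,  N(d₂) = 0.785772,  e^(−rT) = 0.912135
E₀ = V₀·N(d₁) − D·e^(−rT)·N(d₂)
   = 232.4347·0.931871 − 114.9179·0.912135·0.785772 = 134.234037
B₀ = V₀ − E₀ = 232.4347 − 134.234037 = 98.200663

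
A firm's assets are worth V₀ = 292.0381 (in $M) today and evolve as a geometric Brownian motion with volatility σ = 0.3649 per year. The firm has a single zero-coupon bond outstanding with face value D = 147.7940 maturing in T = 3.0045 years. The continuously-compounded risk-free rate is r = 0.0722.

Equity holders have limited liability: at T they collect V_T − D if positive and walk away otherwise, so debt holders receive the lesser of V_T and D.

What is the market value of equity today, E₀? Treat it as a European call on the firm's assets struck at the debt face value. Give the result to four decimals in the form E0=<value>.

E0=177.0595

d₁ = [ln(V₀/D) + (r + σ²/2)T] / (σ√T)
   = [ln(292.0381/147.7940) + (0.0722 + 0.5·0.3649²)·3.0045] / (0.3649·√3.0045)
   = [0.681065 + 0.416953] / 0.632499 = 1.735998
d₂ = d₁ − σ√T = 1.735998 − 0.632499 = 1.103499
N(d₁) = 0.958718,  N(d₂) = 0.865095,  e^(−rT) = 0.804990
E₀ = V₀·N(d₁) − D·e^(−rT)·N(d₂)
   = 292.0381·0.958718 − 147.7940·0.804990·0.865095 = 177.059457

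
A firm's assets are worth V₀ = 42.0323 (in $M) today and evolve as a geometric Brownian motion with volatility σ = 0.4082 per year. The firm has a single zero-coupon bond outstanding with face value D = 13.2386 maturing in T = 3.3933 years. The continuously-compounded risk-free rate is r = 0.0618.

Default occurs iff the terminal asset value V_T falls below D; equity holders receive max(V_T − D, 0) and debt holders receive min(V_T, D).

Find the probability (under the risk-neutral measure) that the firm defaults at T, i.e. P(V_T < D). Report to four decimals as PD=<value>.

PD=0.0750

d₁ = [ln(V₀/D) + (r + σ²/2)T] / (σ√T)
   = [ln(42.0323/13.2386) + (0.0618 + 0.5·0.4082²)·3.3933] / (0.4082·√3.3933)
   = [1.155302 + 0.492414] / 0.751942 = 2.191281
d₂ = d₁ − σ√T = 2.191281 − 0.751942 = 1.439340
risk-neutral PD = N(−d₂) = N(-1.439340) = 0.075027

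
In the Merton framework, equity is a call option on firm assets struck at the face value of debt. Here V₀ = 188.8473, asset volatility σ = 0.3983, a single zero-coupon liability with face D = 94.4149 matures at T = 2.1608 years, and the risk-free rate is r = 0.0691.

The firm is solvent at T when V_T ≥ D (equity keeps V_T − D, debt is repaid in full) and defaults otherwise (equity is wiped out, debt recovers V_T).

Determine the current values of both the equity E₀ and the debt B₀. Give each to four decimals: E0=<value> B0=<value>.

d₁ = [ln(V₀/D) + (r + σ²/2)T] / (σ√T)
   = [ln(188.8473/94.4149) + (0.0691 + 0.5·0.3983²)·2.1608] / (0.3983·√2.1608)
   = [0.693240 + 0.320709] / 0.585487 = 1.731803
d₂ = d₁ − σ√T = 1.731803 − 0.585487 = 1.146316
N(d₁) = 0.958346,  N(d₂) = 0.874168,  e^(−rT) = 0.861301
E₀ = V₀·N(d₁) − D·e^(−rT)·N(d₂)
   = 188.8473·0.958346 − 94.4149·0.861301·0.874168 = 109.893987
B₀ = V₀ − E₀ = 188.8473 − 109.893987 = 78.953313

E0=109.8940 B0=78.9533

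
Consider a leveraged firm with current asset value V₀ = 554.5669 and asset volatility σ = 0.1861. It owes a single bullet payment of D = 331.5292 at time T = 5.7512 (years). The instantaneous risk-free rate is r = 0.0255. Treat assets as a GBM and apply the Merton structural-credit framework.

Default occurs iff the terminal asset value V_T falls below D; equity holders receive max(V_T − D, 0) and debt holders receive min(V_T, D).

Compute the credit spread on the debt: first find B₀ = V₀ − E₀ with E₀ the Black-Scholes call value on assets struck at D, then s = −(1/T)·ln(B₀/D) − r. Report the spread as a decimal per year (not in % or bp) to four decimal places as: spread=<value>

d₁ = [ln(V₀/D) + (r + σ²/2)T] / (σ√T)
   = [ln(554.5669/331.5292) + (0.0255 + 0.5·0.1861²)·5.7512] / (0.1861·√5.7512)
   = [0.514472 + 0.246247] / 0.446299 = 1.704505
d₂ = d₁ − σ√T = 1.704505 − 0.446299 = 1.258206
N(d₁) = 0.955857,  N(d₂) = 0.895841,  e^(−rT) = 0.863591
E₀ = V₀·N(d₁) − D·e^(−rT)·N(d₂)
   = 554.5669·0.955857 − 331.5292·0.863591·0.895841 = 273.601887
B₀ = V₀ − E₀ = 554.5669 − 273.601887 = 280.965013
spread = −(1/T)·ln(B₀/D) − r = −(1/5.7512)·ln(280.965013/331.5292) − 0.0255 = 0.00327412

spread=0.0033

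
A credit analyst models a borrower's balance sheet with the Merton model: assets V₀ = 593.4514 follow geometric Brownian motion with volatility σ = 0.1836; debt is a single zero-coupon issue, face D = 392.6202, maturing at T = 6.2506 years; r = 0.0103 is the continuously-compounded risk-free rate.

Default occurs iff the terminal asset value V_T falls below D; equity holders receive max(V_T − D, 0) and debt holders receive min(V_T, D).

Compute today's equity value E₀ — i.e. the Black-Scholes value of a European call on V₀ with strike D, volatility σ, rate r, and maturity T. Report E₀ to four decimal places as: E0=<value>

E0=241.5816

d₁ = [ln(V₀/D) + (r + σ²/2)T] / (σ√T)
   = [ln(593.4514/392.6202) + (0.0103 + 0.5·0.1836²)·6.2506] / (0.1836·√6.2506)
   = [0.413113 + 0.169732] / 0.459022 = 1.269753
d₂ = d₁ − σ√T = 1.269753 − 0.459022 = 0.810730
N(d₁) = 0.897914,  N(d₂) = 0.791240,  e^(−rT) = 0.937648
E₀ = V₀·N(d₁) − D·e^(−rT)·N(d₂)
   = 593.4514·0.897914 − 392.6202·0.937648·0.791240 = 241.581584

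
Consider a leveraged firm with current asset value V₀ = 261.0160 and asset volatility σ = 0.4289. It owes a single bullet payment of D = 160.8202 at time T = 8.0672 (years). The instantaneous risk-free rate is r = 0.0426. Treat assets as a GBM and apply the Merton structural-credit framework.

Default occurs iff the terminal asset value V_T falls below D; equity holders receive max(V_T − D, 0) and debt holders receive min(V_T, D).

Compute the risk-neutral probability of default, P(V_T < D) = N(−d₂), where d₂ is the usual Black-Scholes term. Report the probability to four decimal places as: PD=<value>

d₁ = [ln(V₀/D) + (r + σ²/2)T] / (σ√T)
   = [ln(261.0160/160.8202) + (0.0426 + 0.5·0.4289²)·8.0672] / (0.4289·√8.0672)
   = [0.484295 + 1.085664] / 1.218197 = 1.288757
d₂ = d₁ − σ√T = 1.288757 − 1.218197 = 0.070560
risk-neutral PD = N(−d₂) = N(-0.070560) = 0.471874

PD=0.4719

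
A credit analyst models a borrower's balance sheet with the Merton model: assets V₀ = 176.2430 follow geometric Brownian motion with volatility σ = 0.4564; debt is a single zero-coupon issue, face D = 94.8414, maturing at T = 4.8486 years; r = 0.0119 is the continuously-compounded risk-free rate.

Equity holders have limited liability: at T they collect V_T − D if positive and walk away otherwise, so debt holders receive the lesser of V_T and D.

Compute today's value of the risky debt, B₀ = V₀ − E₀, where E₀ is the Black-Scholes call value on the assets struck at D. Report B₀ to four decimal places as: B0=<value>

B0=71.9541

d₁ = [ln(V₀/D) + (r + σ²/2)T] / (σ√T)
   = [ln(176.2430/94.8414) + (0.0119 + 0.5·0.4564²)·4.8486] / (0.4564·√4.8486)
   = [0.619658 + 0.562682] / 1.004972 = 1.176491
d₂ = d₁ − σ√T = 1.176491 − 1.004972 = 0.171519
N(d₁) = 0.880301,  N(d₂) = 0.568092,  e^(−rT) = 0.943935
E₀ = V₀·N(d₁) − D·e^(−rT)·N(d₂)
   = 176.2430·0.880301 − 94.8414·0.943935·0.568092 = 104.288883
B₀ = V₀ − E₀ = 176.2430 − 104.288883 = 71.954117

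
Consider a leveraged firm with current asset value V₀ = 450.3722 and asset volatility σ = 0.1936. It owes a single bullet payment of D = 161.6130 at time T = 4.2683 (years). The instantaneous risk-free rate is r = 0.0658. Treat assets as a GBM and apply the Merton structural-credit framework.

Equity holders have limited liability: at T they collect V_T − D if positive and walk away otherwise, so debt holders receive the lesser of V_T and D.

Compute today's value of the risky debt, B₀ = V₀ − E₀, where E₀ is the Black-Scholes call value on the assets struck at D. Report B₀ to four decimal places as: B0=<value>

B0=122.0268

d₁ = [ln(V₀/D) + (r + σ²/2)T] / (σ√T)
   = [ln(450.3722/161.6130) + (0.0658 + 0.5·0.1936²)·4.2683] / (0.1936·√4.2683)
   = [1.024870 + 0.360844] / 0.399975 = 3.464501
d₂ = d₁ − σ√T = 3.464501 − 0.399975 = 3.064526
N(d₁) = 0.999734,  N(d₂) = 0.998910,  e^(−rT) = 0.755138
E₀ = V₀·N(d₁) − D·e^(−rT)·N(d₂)
   = 450.3722·0.999734 − 161.6130·0.755138·0.998910 = 328.345417
B₀ = V₀ − E₀ = 450.3722 − 328.345417 = 122.026783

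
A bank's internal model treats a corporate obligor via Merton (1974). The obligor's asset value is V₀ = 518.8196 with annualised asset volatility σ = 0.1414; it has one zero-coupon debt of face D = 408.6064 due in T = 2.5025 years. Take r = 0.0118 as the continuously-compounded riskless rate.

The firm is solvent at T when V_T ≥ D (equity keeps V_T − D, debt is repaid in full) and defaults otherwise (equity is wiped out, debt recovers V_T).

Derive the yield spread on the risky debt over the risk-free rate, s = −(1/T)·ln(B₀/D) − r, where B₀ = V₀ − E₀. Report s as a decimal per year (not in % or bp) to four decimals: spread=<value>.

d₁ = [ln(V₀/D) + (r + σ²/2)T] / (σ√T)
   = [ln(518.8196/408.6064) + (0.0118 + 0.5·0.1414²)·2.5025] / (0.1414·√2.5025)
   = [0.238804 + 0.054547] / 0.223685 = 1.311447
d₂ = d₁ − σ√T = 1.311447 − 0.223685 = 1.087763
N(d₁) = 0.905147,  N(d₂) = 0.861650,  e^(−rT) = 0.970902
E₀ = V₀·N(d₁) − D·e^(−rT)·N(d₂)
   = 518.8196·0.905147 − 408.6064·0.970902·0.861650 = 127.776730
B₀ = V₀ − E₀ = 518.8196 − 127.776730 = 391.042870
spread = −(1/T)·ln(B₀/D) − r = −(1/2.5025)·ln(391.042870/408.6064) − 0.0118 = 0.00575650

spread=0.0058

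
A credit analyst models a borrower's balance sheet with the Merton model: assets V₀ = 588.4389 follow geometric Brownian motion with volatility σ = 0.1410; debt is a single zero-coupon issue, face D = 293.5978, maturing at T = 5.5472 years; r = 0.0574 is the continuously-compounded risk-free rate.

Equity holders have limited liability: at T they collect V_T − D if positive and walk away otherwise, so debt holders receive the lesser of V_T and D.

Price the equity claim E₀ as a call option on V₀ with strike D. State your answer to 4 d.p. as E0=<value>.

d₁ = [ln(V₀/D) + (r + σ²/2)T] / (σ√T)
   = [ln(588.4389/293.5978) + (0.0574 + 0.5·0.1410²)·5.5472] / (0.1410·√5.5472)
   = [0.695262 + 0.373551] / 0.332090 = 3.218444
d₂ = d₁ − σ√T = 3.218444 − 0.332090 = 2.886353
N(d₁) = 0.999356,  N(d₂) = 0.998051,  e^(−rT) = 0.727305
E₀ = V₀·N(d₁) − D·e^(−rT)·N(d₂)
   = 588.4389·0.999356 − 293.5978·0.727305·0.998051 = 374.940631

E0=374.9406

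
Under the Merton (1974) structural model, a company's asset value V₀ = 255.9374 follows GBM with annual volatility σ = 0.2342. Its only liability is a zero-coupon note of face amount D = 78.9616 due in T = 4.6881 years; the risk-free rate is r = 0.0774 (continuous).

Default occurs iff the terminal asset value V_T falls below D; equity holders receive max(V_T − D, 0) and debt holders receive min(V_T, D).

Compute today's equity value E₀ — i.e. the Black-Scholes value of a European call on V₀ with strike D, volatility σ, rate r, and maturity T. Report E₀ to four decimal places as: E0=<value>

d₁ = [ln(V₀/D) + (r + σ²/2)T] / (σ√T)
   = [ln(255.9374/78.9616) + (0.0774 + 0.5·0.2342²)·4.6881] / (0.2342·√4.6881)
   = [1.175971 + 0.491429] / 0.507090 = 3.288173
d₂ = d₁ − σ√T = 3.288173 − 0.507090 = 2.781082
N(d₁) = 0.999496,  N(d₂) = 0.997291,  e^(−rT) = 0.695685
E₀ = V₀·N(d₁) − D·e^(−rT)·N(d₂)
   = 255.9374·0.999496 − 78.9616·0.695685·0.997291 = 201.024797

E0=201.0248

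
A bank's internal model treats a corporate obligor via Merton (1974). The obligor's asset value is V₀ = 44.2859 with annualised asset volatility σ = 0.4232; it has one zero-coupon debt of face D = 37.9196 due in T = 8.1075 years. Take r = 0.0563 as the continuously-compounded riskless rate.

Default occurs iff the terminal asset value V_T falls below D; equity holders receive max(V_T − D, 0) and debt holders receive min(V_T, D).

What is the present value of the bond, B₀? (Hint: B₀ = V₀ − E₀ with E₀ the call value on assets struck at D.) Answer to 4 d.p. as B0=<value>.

d₁ = [ln(V₀/D) + (r + σ²/2)T] / (σ√T)
   = [ln(44.2859/37.9196) + (0.0563 + 0.5·0.4232²)·8.1075] / (0.4232·√8.1075)
   = [0.155198 + 1.182472] / 1.205006 = 1.110094
d₂ = d₁ − σ√T = 1.110094 − 1.205006 = -0.094912
N(d₁) = 0.866521,  N(d₂) = 0.462193,  e^(−rT) = 0.633527
E₀ = V₀·N(d₁) − D·e^(−rT)·N(d₂)
   = 44.2859·0.866521 − 37.9196·0.633527·0.462193 = 27.271355
B₀ = V₀ − E₀ = 44.2859 − 27.271355 = 17.014545

B0=17.0145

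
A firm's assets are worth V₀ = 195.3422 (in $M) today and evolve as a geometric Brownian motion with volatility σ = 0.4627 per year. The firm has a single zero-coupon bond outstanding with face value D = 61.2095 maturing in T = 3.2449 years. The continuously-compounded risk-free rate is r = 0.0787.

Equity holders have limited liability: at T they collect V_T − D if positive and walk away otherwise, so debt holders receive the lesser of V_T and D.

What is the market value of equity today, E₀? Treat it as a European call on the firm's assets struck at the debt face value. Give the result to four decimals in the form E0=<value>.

d₁ = [ln(V₀/D) + (r + σ²/2)T] / (σ√T)
   = [ln(195.3422/61.2095) + (0.0787 + 0.5·0.4627²)·3.2449] / (0.4627·√3.2449)
   = [1.160450 + 0.602726] / 0.833490 = 2.115415
d₂ = d₁ − σ√T = 2.115415 − 0.833490 = 1.281926
N(d₁) = 0.982803,  N(d₂) = 0.900066,  e^(−rT) = 0.774627
E₀ = V₀·N(d₁) − D·e^(−rT)·N(d₂)
   = 195.3422·0.982803 − 61.2095·0.774627·0.900066 = 149.306653

E0=149.3067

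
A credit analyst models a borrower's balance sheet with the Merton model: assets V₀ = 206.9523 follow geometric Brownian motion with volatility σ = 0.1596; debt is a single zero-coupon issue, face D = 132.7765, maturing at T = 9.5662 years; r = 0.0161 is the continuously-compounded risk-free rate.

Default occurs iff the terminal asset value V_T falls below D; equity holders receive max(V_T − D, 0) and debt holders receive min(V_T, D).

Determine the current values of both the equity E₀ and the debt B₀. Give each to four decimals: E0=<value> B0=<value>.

E0=97.1986 B0=109.7537

d₁ = [ln(V₀/D) + (r + σ²/2)T] / (σ√T)
   = [ln(206.9523/132.7765) + (0.0161 + 0.5·0.1596²)·9.5662] / (0.1596·√9.5662)
   = [0.443821 + 0.275852] / 0.493631 = 1.457916
d₂ = d₁ − σ√T = 1.457916 − 0.493631 = 0.964285
N(d₁) = 0.927568,  N(d₂) = 0.832548,  e^(−rT) = 0.857258
E₀ = V₀·N(d₁) − D·e^(−rT)·N(d₂)
   = 206.9523·0.927568 − 132.7765·0.857258·0.832548 = 97.198556
B₀ = V₀ − E₀ = 206.9523 − 97.198556 = 109.753744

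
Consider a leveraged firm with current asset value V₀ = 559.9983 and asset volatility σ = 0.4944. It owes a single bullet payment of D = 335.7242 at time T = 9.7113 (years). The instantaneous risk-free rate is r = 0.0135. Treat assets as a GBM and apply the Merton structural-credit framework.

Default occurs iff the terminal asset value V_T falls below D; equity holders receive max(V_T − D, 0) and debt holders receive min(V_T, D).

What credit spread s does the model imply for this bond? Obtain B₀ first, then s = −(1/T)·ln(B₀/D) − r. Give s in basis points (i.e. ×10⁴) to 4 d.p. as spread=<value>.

spread=551.2924

d₁ = [ln(V₀/D) + (r + σ²/2)T] / (σ√T)
   = [ln(559.9983/335.7242) + (0.0135 + 0.5·0.4944²)·9.7113] / (0.4944·√9.7113)
   = [0.511644 + 1.317976] / 1.540697 = 1.187527
d₂ = d₁ − σ√T = 1.187527 − 1.540697 = -0.353169
N(d₁) = 0.882490,  N(d₂) = 0.361981,  e^(−rT) = 0.877128
E₀ = V₀·N(d₁) − D·e^(−rT)·N(d₂)
   = 559.9983·0.882490 − 335.7242·0.877128·0.361981 = 387.599421
B₀ = V₀ − E₀ = 559.9983 − 387.599421 = 172.398879
spread = −(1/T)·ln(B₀/D) − r = −(1/9.7113)·ln(172.398879/335.7242) − 0.0135 = 0.05512924
in basis points: 0.05512924 × 10⁴ = 551.2924 bp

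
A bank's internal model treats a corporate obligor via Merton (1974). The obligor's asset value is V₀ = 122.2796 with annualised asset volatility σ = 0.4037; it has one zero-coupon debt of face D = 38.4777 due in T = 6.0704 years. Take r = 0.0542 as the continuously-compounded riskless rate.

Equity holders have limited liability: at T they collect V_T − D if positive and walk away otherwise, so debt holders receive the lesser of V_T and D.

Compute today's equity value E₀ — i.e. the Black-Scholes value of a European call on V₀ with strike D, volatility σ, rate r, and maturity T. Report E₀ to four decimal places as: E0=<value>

E0=96.1656

d₁ = [ln(V₀/D) + (r + σ²/2)T] / (σ√T)
   = [ln(122.2796/38.4777) + (0.0542 + 0.5·0.4037²)·6.0704] / (0.4037·√6.0704)
   = [1.156231 + 0.823673] / 0.994643 = 1.990567
d₂ = d₁ − σ√T = 1.990567 − 0.994643 = 0.995924
N(d₁) = 0.976736,  N(d₂) = 0.840356,  e^(−rT) = 0.719632
E₀ = V₀·N(d₁) − D·e^(−rT)·N(d₂)
   = 122.2796·0.976736 − 38.4777·0.719632·0.840356 = 96.165578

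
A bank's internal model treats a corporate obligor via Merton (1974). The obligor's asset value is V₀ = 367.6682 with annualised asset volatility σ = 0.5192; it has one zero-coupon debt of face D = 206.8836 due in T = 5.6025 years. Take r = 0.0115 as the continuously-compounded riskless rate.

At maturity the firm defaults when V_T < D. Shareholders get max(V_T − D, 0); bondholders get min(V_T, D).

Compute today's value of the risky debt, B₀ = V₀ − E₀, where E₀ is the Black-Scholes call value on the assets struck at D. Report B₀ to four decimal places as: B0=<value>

B0=136.8601

d₁ = [ln(V₀/D) + (r + σ²/2)T] / (σ√T)
   = [ln(367.6682/206.8836) + (0.0115 + 0.5·0.5192²)·5.6025] / (0.5192·√5.6025)
   = [0.575025 + 0.819558] / 1.228926 = 1.134798
d₂ = d₁ − σ√T = 1.134798 − 1.228926 = -0.094128
N(d₁) = 0.871770,  N(d₂) = 0.462504,  e^(−rT) = 0.937603
E₀ = V₀·N(d₁) − D·e^(−rT)·N(d₂)
   = 367.6682·0.871770 − 206.8836·0.937603·0.462504 = 230.808079
B₀ = V₀ − E₀ = 367.6682 − 230.808079 = 136.860121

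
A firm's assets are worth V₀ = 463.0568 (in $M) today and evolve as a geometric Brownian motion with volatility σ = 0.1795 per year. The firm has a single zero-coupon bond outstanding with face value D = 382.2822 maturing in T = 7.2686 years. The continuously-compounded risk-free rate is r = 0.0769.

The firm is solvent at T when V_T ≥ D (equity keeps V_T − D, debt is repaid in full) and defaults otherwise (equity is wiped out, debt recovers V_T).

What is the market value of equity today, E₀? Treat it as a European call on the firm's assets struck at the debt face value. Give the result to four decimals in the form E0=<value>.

E0=248.3925

d₁ = [ln(V₀/D) + (r + σ²/2)T] / (σ√T)
   = [ln(463.0568/382.2822) + (0.0769 + 0.5·0.1795²)·7.2686] / (0.1795·√7.2686)
   = [0.191691 + 0.676053] / 0.483938 = 1.793089
d₂ = d₁ − σ√T = 1.793089 − 0.483938 = 1.309151
N(d₁) = 0.963521,  N(d₂) = 0.904758,  e^(−rT) = 0.571806
E₀ = V₀·N(d₁) − D·e^(−rT)·N(d₂)
   = 463.0568·0.963521 − 382.2822·0.571806·0.904758 = 248.392488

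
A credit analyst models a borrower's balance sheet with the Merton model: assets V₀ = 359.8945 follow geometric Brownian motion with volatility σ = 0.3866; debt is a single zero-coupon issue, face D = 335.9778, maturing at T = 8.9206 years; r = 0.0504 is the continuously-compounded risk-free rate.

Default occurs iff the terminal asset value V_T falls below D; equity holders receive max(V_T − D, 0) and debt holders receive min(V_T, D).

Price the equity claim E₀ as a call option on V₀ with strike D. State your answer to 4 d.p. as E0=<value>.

E0=208.8437

d₁ = [ln(V₀/D) + (r + σ²/2)T] / (σ√T)
   = [ln(359.8945/335.9778) + (0.0504 + 0.5·0.3866²)·8.9206] / (0.3866·√8.9206)
   = [0.068766 + 1.116233] / 1.154673 = 1.026264
d₂ = d₁ − σ√T = 1.026264 − 1.154673 = -0.128409
N(d₁) = 0.847616,  N(d₂) = 0.448913,  e^(−rT) = 0.637884
E₀ = V₀·N(d₁) − D·e^(−rT)·N(d₂)
   = 359.8945·0.847616 − 335.9778·0.637884·0.448913 = 208.843748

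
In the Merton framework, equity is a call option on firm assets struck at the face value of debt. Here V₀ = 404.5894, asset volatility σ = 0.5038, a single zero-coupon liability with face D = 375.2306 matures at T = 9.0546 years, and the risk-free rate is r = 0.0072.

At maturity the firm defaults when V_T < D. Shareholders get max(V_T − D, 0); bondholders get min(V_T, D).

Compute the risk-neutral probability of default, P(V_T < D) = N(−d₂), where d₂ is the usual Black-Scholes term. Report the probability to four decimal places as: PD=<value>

PD=0.7471

d₁ = [ln(V₀/D) + (r + σ²/2)T] / (σ√T)
   = [ln(404.5894/375.2306) + (0.0072 + 0.5·0.5038²)·9.0546] / (0.5038·√9.0546)
   = [0.075332 + 1.214287] / 1.515978 = 0.850685
d₂ = d₁ − σ√T = 0.850685 − 1.515978 = -0.665293
risk-neutral PD = N(−d₂) = N(0.665293) = 0.747068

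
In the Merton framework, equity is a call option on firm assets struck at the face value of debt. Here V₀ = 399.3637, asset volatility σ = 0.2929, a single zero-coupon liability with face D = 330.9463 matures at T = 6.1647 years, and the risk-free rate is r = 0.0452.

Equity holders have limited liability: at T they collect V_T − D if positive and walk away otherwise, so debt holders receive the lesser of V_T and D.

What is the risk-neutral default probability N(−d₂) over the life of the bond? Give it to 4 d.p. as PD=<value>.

d₁ = [ln(V₀/D) + (r + σ²/2)T] / (σ√T)
   = [ln(399.3637/330.9463) + (0.0452 + 0.5·0.2929²)·6.1647] / (0.2929·√6.1647)
   = [0.187916 + 0.543081] / 0.727236 = 1.005172
d₂ = d₁ − σ√T = 1.005172 − 0.727236 = 0.277936
risk-neutral PD = N(−d₂) = N(-0.277936) = 0.390531

PD=0.3905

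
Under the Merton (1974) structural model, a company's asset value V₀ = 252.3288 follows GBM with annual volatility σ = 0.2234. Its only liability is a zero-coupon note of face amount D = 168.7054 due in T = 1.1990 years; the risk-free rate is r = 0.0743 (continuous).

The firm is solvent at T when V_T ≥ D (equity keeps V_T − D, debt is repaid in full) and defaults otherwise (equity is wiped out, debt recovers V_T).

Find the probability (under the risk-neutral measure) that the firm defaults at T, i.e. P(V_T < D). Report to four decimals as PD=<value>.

d₁ = [ln(V₀/D) + (r + σ²/2)T] / (σ√T)
   = [ln(252.3288/168.7054) + (0.0743 + 0.5·0.2234²)·1.1990] / (0.2234·√1.1990)
   = [0.402579 + 0.119005] / 0.244620 = 2.132219
d₂ = d₁ − σ√T = 2.132219 − 0.244620 = 1.887598
risk-neutral PD = N(−d₂) = N(-1.887598) = 0.029540

PD=0.0295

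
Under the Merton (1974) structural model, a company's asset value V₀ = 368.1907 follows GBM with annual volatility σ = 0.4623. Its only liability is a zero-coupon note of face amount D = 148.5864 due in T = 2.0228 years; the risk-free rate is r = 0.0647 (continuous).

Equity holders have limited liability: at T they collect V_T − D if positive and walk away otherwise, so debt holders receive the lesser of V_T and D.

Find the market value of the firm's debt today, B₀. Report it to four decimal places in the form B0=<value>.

d₁ = [ln(V₀/D) + (r + σ²/2)T] / (σ√T)
   = [ln(368.1907/148.5864) + (0.0647 + 0.5·0.4623²)·2.0228] / (0.4623·√2.0228)
   = [0.907434 + 0.347033] / 0.657507 = 1.907915
d₂ = d₁ − σ√T = 1.907915 − 0.657507 = 1.250408
N(d₁) = 0.971799,  N(d₂) = 0.894425,  e^(−rT) = 0.877327
E₀ = V₀·N(d₁) − D·e^(−rT)·N(d₂)
   = 368.1907·0.971799 − 148.5864·0.877327·0.894425 = 241.211089
B₀ = V₀ − E₀ = 368.1907 − 241.211089 = 126.979611

B0=126.9796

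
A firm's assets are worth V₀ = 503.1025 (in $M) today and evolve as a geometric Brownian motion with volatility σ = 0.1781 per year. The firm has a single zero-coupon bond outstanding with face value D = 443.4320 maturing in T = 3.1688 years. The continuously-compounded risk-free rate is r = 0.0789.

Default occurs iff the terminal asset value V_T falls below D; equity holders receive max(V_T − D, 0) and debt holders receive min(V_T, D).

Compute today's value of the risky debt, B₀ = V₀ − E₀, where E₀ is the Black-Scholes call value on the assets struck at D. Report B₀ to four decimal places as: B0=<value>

B0=337.7863

d₁ = [ln(V₀/D) + (r + σ²/2)T] / (σ√T)
   = [ln(503.1025/443.4320) + (0.0789 + 0.5·0.1781²)·3.1688] / (0.1781·√3.1688)
   = [0.126249 + 0.300275] / 0.317038 = 1.345341
d₂ = d₁ − σ√T = 1.345341 − 0.317038 = 1.028303
N(d₁) = 0.910742,  N(d₂) = 0.848096,  e^(−rT) = 0.778787
E₀ = V₀·N(d₁) − D·e^(−rT)·N(d₂)
   = 503.1025·0.910742 − 443.4320·0.778787·0.848096 = 165.316170
B₀ = V₀ − E₀ = 503.1025 − 165.316170 = 337.786330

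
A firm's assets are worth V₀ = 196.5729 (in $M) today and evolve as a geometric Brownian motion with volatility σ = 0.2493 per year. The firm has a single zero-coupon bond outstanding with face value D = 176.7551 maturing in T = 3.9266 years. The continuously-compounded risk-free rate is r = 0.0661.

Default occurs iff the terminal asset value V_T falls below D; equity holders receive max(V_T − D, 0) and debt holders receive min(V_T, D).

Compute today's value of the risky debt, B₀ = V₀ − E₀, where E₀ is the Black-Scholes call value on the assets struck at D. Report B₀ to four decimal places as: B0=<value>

d₁ = [ln(V₀/D) + (r + σ²/2)T] / (σ√T)
   = [ln(196.5729/176.7551) + (0.0661 + 0.5·0.2493²)·3.9266] / (0.2493·√3.9266)
   = [0.106268 + 0.381568] / 0.494004 = 0.987515
d₂ = d₁ − σ√T = 0.987515 − 0.494004 = 0.493511
N(d₁) = 0.838305,  N(d₂) = 0.689174,  e^(−rT) = 0.771400
E₀ = V₀·N(d₁) − D·e^(−rT)·N(d₂)
   = 196.5729·0.838305 − 176.7551·0.771400·0.689174 = 70.819897
B₀ = V₀ − E₀ = 196.5729 − 70.819897 = 125.753003

B0=125.7530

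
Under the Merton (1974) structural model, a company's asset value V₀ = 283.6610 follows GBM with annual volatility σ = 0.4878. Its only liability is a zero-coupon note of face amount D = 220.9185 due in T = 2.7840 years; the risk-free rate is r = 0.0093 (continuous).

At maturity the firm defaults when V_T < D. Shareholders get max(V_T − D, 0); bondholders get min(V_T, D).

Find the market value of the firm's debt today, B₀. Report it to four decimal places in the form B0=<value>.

B0=166.4359

d₁ = [ln(V₀/D) + (r + σ²/2)T] / (σ√T)
   = [ln(283.6610/220.9185) + (0.0093 + 0.5·0.4878²)·2.7840] / (0.4878·√2.7840)
   = [0.249986 + 0.357116] / 0.813910 = 0.745908
d₂ = d₁ − σ√T = 0.745908 − 0.813910 = -0.068002
N(d₁) = 0.772138,  N(d₂) = 0.472892,  e^(−rT) = 0.974441
E₀ = V₀·N(d₁) − D·e^(−rT)·N(d₂)
   = 283.6610·0.772138 − 220.9185·0.974441·0.472892 = 117.225142
B₀ = V₀ − E₀ = 283.6610 − 117.225142 = 166.435858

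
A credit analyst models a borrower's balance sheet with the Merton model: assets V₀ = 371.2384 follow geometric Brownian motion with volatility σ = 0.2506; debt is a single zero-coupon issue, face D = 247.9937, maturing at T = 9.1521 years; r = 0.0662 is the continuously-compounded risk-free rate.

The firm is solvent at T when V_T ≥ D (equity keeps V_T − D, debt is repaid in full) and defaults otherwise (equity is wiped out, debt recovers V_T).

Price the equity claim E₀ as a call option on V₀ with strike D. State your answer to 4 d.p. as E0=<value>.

d₁ = [ln(V₀/D) + (r + σ²/2)T] / (σ√T)
   = [ln(371.2384/247.9937) + (0.0662 + 0.5·0.2506²)·9.1521] / (0.2506·√9.1521)
   = [0.403441 + 0.893247] / 0.758126 = 1.710385
d₂ = d₁ − σ√T = 1.710385 − 0.758126 = 0.952259
N(d₁) = 0.956403,  N(d₂) = 0.829517,  e^(−rT) = 0.545600
E₀ = V₀·N(d₁) − D·e^(−rT)·N(d₂)
   = 371.2384·0.956403 − 247.9937·0.545600·0.829517 = 242.815253

E0=242.8153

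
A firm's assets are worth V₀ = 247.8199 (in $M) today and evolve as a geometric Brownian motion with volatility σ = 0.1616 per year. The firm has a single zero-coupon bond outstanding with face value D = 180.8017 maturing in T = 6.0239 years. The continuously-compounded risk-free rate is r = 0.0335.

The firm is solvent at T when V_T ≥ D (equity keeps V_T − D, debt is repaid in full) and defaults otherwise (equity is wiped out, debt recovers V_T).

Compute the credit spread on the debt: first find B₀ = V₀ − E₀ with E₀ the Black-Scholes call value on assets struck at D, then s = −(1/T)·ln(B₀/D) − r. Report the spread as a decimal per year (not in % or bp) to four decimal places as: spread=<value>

d₁ = [ln(V₀/D) + (r + σ²/2)T] / (σ√T)
   = [ln(247.8199/180.8017) + (0.0335 + 0.5·0.1616²)·6.0239] / (0.1616·√6.0239)
   = [0.315301 + 0.280456] / 0.396625 = 1.502068
d₂ = d₁ − σ√T = 1.502068 − 0.396625 = 1.105443
N(d₁) = 0.933460,  N(d₂) = 0.865516,  e^(−rT) = 0.817258
E₀ = V₀·N(d₁) − D·e^(−rT)·N(d₂)
   = 247.8199·0.933460 − 180.8017·0.817258·0.865516 = 103.439967
B₀ = V₀ − E₀ = 247.8199 − 103.439967 = 144.379933
spread = −(1/T)·ln(B₀/D) − r = −(1/6.0239)·ln(144.379933/180.8017) − 0.0335 = 0.00384335

spread=0.0038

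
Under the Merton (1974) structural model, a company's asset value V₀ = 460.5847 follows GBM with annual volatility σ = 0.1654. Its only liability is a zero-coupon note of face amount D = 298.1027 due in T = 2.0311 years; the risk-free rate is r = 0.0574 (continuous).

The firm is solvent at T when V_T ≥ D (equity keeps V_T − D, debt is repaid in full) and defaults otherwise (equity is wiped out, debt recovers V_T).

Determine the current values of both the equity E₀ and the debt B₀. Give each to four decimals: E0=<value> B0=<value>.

E0=195.5534 B0=265.0313

d₁ = [ln(V₀/D) + (r + σ²/2)T] / (σ√T)
   = [ln(460.5847/298.1027) + (0.0574 + 0.5·0.1654²)·2.0311] / (0.1654·√2.0311)
   = [0.435059 + 0.144368] / 0.235723 = 2.458086
d₂ = d₁ − σ√T = 2.458086 − 0.235723 = 2.222364
N(d₁) = 0.993016,  N(d₂) = 0.986871,  e^(−rT) = 0.889954
E₀ = V₀·N(d₁) − D·e^(−rT)·N(d₂)
   = 460.5847·0.993016 − 298.1027·0.889954·0.986871 = 195.553391
B₀ = V₀ − E₀ = 460.5847 − 195.553391 = 265.031309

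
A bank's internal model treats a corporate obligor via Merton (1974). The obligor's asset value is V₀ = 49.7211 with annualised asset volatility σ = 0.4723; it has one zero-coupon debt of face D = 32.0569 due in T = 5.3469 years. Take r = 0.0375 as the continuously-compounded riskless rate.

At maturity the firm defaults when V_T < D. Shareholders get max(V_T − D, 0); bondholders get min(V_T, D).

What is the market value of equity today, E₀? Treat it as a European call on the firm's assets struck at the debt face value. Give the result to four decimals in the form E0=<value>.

d₁ = [ln(V₀/D) + (r + σ²/2)T] / (σ√T)
   = [ln(49.7211/32.0569) + (0.0375 + 0.5·0.4723²)·5.3469] / (0.4723·√5.3469)
   = [0.438917 + 0.796868] / 1.092117 = 1.131550
d₂ = d₁ − σ√T = 1.131550 − 1.092117 = 0.039434
N(d₁) = 0.871088,  N(d₂) = 0.515728,  e^(−rT) = 0.818314
E₀ = V₀·N(d₁) − D·e^(−rT)·N(d₂)
   = 49.7211·0.871088 − 32.0569·0.818314·0.515728 = 29.782575

E0=29.7826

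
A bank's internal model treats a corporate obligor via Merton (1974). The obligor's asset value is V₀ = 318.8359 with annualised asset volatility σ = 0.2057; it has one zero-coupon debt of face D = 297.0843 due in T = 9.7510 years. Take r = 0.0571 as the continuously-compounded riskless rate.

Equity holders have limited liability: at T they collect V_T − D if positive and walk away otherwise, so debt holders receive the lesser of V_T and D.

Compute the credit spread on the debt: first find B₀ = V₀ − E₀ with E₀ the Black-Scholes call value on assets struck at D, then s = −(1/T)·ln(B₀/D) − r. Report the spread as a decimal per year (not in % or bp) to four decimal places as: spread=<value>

d₁ = [ln(V₀/D) + (r + σ²/2)T] / (σ√T)
   = [ln(318.8359/297.0843) + (0.0571 + 0.5·0.2057²)·9.7510] / (0.2057·√9.7510)
   = [0.070661 + 0.763077] / 0.642331 = 1.297987
d₂ = d₁ − σ√T = 1.297987 − 0.642331 = 0.655656
N(d₁) = 0.902854,  N(d₂) = 0.743977,  e^(−rT) = 0.573050
E₀ = V₀·N(d₁) − D·e^(−rT)·N(d₂)
   = 318.8359·0.902854 − 297.0843·0.573050·0.743977 = 161.204490
B₀ = V₀ − E₀ = 318.8359 − 161.204490 = 157.631410
spread = −(1/T)·ln(B₀/D) − r = −(1/9.7510)·ln(157.631410/297.0843) − 0.0571 = 0.00789400

spread=0.0079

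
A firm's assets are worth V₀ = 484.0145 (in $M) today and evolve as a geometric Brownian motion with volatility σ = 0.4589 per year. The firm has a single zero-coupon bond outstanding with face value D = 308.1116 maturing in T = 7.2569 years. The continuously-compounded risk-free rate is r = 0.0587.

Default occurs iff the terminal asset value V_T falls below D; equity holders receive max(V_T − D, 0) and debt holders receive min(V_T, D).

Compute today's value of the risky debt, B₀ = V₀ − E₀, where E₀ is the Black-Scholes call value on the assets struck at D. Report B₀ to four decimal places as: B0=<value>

B0=152.5492

d₁ = [ln(V₀/D) + (r + σ²/2)T] / (σ√T)
   = [ln(484.0145/308.1116) + (0.0587 + 0.5·0.4589²)·7.2569] / (0.4589·√7.2569)
   = [0.451653 + 1.190092] / 1.236214 = 1.328043
d₂ = d₁ − σ√T = 1.328043 − 1.236214 = 0.091829
N(d₁) = 0.907918,  N(d₂) = 0.536583,  e^(−rT) = 0.653129
E₀ = V₀·N(d₁) − D·e^(−rT)·N(d₂)
   = 484.0145·0.907918 − 308.1116·0.653129·0.536583 = 331.465270
B₀ = V₀ − E₀ = 484.0145 − 331.465270 = 152.549230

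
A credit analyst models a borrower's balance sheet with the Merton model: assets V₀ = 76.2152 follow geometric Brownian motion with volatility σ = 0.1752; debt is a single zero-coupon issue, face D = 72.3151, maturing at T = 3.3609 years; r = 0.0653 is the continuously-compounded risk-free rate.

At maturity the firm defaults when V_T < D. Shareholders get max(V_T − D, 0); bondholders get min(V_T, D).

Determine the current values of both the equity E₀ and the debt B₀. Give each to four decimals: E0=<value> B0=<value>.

d₁ = [ln(V₀/D) + (r + σ²/2)T] / (σ√T)
   = [ln(76.2152/72.3151) + (0.0653 + 0.5·0.1752²)·3.3609] / (0.1752·√3.3609)
   = [0.052528 + 0.271048] / 0.321190 = 1.007430
d₂ = d₁ − σ√T = 1.007430 − 0.321190 = 0.686240
N(d₁) = 0.843136,  N(d₂) = 0.753719,  e^(−rT) = 0.802947
E₀ = V₀·N(d₁) − D·e^(−rT)·N(d₂)
   = 76.2152·0.843136 − 72.3151·0.802947·0.753719 = 20.494934
B₀ = V₀ − E₀ = 76.2152 − 20.494934 = 55.720266

E0=20.4949 B0=55.7203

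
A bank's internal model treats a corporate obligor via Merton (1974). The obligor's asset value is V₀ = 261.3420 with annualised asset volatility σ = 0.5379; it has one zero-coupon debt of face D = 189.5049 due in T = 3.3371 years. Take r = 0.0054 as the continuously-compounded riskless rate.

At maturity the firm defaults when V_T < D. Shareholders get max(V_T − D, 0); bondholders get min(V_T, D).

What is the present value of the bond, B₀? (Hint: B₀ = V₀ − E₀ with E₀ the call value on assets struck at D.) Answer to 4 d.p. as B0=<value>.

d₁ = [ln(V₀/D) + (r + σ²/2)T] / (σ√T)
   = [ln(261.3420/189.5049) + (0.0054 + 0.5·0.5379²)·3.3371] / (0.5379·√3.3371)
   = [0.321415 + 0.500793] / 0.982621 = 0.836749
d₂ = d₁ − σ√T = 0.836749 − 0.982621 = -0.145872
N(d₁) = 0.798633,  N(d₂) = 0.442011,  e^(−rT) = 0.982141
E₀ = V₀·N(d₁) − D·e^(−rT)·N(d₂)
   = 261.3420·0.798633 − 189.5049·0.982141·0.442011 = 126.449040
B₀ = V₀ − E₀ = 261.3420 − 126.449040 = 134.892960

B0=134.8930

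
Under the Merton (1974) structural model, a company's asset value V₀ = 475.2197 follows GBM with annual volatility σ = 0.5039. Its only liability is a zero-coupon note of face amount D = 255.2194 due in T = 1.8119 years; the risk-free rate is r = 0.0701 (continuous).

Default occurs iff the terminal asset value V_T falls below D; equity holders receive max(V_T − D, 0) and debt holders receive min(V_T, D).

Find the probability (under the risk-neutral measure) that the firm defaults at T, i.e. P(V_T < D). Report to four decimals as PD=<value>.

PD=0.2222

d₁ = [ln(V₀/D) + (r + σ²/2)T] / (σ√T)
   = [ln(475.2197/255.2194) + (0.0701 + 0.5·0.5039²)·1.8119] / (0.5039·√1.8119)
   = [0.621654 + 0.357049] / 0.678284 = 1.442910
d₂ = d₁ − σ√T = 1.442910 − 0.678284 = 0.764626
risk-neutral PD = N(−d₂) = N(-0.764626) = 0.222247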